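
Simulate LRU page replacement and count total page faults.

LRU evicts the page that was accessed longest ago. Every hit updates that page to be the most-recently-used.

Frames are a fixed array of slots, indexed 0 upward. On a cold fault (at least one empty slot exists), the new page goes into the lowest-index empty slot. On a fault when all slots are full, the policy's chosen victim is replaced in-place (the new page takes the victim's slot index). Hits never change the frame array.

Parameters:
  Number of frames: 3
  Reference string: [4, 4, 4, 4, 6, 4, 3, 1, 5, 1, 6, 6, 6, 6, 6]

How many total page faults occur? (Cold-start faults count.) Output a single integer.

Step 0: ref 4 → FAULT, frames=[4,-,-]
Step 1: ref 4 → HIT, frames=[4,-,-]
Step 2: ref 4 → HIT, frames=[4,-,-]
Step 3: ref 4 → HIT, frames=[4,-,-]
Step 4: ref 6 → FAULT, frames=[4,6,-]
Step 5: ref 4 → HIT, frames=[4,6,-]
Step 6: ref 3 → FAULT, frames=[4,6,3]
Step 7: ref 1 → FAULT (evict 6), frames=[4,1,3]
Step 8: ref 5 → FAULT (evict 4), frames=[5,1,3]
Step 9: ref 1 → HIT, frames=[5,1,3]
Step 10: ref 6 → FAULT (evict 3), frames=[5,1,6]
Step 11: ref 6 → HIT, frames=[5,1,6]
Step 12: ref 6 → HIT, frames=[5,1,6]
Step 13: ref 6 → HIT, frames=[5,1,6]
Step 14: ref 6 → HIT, frames=[5,1,6]
Total faults: 6

Answer: 6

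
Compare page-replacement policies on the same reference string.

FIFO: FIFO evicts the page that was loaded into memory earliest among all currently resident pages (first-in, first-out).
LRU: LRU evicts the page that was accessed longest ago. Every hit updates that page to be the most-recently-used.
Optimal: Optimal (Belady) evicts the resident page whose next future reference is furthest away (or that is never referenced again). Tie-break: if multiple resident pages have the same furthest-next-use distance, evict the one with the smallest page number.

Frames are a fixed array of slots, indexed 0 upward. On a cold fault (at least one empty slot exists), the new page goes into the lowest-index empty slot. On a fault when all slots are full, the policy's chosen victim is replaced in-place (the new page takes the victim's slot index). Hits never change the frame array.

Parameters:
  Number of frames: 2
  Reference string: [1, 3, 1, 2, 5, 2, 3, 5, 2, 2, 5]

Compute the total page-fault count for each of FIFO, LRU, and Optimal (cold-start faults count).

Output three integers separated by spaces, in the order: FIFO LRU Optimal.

Answer: 7 7 6

Derivation:
--- FIFO ---
  step 0: ref 1 -> FAULT, frames=[1,-] (faults so far: 1)
  step 1: ref 3 -> FAULT, frames=[1,3] (faults so far: 2)
  step 2: ref 1 -> HIT, frames=[1,3] (faults so far: 2)
  step 3: ref 2 -> FAULT, evict 1, frames=[2,3] (faults so far: 3)
  step 4: ref 5 -> FAULT, evict 3, frames=[2,5] (faults so far: 4)
  step 5: ref 2 -> HIT, frames=[2,5] (faults so far: 4)
  step 6: ref 3 -> FAULT, evict 2, frames=[3,5] (faults so far: 5)
  step 7: ref 5 -> HIT, frames=[3,5] (faults so far: 5)
  step 8: ref 2 -> FAULT, evict 5, frames=[3,2] (faults so far: 6)
  step 9: ref 2 -> HIT, frames=[3,2] (faults so far: 6)
  step 10: ref 5 -> FAULT, evict 3, frames=[5,2] (faults so far: 7)
  FIFO total faults: 7
--- LRU ---
  step 0: ref 1 -> FAULT, frames=[1,-] (faults so far: 1)
  step 1: ref 3 -> FAULT, frames=[1,3] (faults so far: 2)
  step 2: ref 1 -> HIT, frames=[1,3] (faults so far: 2)
  step 3: ref 2 -> FAULT, evict 3, frames=[1,2] (faults so far: 3)
  step 4: ref 5 -> FAULT, evict 1, frames=[5,2] (faults so far: 4)
  step 5: ref 2 -> HIT, frames=[5,2] (faults so far: 4)
  step 6: ref 3 -> FAULT, evict 5, frames=[3,2] (faults so far: 5)
  step 7: ref 5 -> FAULT, evict 2, frames=[3,5] (faults so far: 6)
  step 8: ref 2 -> FAULT, evict 3, frames=[2,5] (faults so far: 7)
  step 9: ref 2 -> HIT, frames=[2,5] (faults so far: 7)
  step 10: ref 5 -> HIT, frames=[2,5] (faults so far: 7)
  LRU total faults: 7
--- Optimal ---
  step 0: ref 1 -> FAULT, frames=[1,-] (faults so far: 1)
  step 1: ref 3 -> FAULT, frames=[1,3] (faults so far: 2)
  step 2: ref 1 -> HIT, frames=[1,3] (faults so far: 2)
  step 3: ref 2 -> FAULT, evict 1, frames=[2,3] (faults so far: 3)
  step 4: ref 5 -> FAULT, evict 3, frames=[2,5] (faults so far: 4)
  step 5: ref 2 -> HIT, frames=[2,5] (faults so far: 4)
  step 6: ref 3 -> FAULT, evict 2, frames=[3,5] (faults so far: 5)
  step 7: ref 5 -> HIT, frames=[3,5] (faults so far: 5)
  step 8: ref 2 -> FAULT, evict 3, frames=[2,5] (faults so far: 6)
  step 9: ref 2 -> HIT, frames=[2,5] (faults so far: 6)
  step 10: ref 5 -> HIT, frames=[2,5] (faults so far: 6)
  Optimal total faults: 6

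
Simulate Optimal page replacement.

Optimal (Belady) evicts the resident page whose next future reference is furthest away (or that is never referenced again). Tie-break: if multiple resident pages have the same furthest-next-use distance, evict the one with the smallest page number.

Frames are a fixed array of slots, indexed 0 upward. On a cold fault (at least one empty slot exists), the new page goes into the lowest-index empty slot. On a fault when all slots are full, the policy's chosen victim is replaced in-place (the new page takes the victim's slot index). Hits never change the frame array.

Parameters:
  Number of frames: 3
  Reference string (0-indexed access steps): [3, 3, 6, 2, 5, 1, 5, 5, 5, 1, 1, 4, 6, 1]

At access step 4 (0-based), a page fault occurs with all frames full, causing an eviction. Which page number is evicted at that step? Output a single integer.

Answer: 2

Derivation:
Step 0: ref 3 -> FAULT, frames=[3,-,-]
Step 1: ref 3 -> HIT, frames=[3,-,-]
Step 2: ref 6 -> FAULT, frames=[3,6,-]
Step 3: ref 2 -> FAULT, frames=[3,6,2]
Step 4: ref 5 -> FAULT, evict 2, frames=[3,6,5]
At step 4: evicted page 2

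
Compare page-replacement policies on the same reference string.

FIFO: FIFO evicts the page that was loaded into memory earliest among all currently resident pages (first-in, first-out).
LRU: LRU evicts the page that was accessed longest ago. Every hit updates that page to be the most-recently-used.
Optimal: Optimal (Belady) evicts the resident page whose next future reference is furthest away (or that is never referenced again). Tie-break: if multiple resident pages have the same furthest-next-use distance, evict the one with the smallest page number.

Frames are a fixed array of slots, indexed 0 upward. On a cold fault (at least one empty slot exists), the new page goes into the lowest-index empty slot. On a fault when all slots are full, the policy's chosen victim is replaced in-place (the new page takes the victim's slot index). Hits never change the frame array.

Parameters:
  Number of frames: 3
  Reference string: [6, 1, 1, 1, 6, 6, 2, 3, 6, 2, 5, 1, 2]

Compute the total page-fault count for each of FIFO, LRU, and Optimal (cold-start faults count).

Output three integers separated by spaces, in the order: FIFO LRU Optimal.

Answer: 8 6 6

Derivation:
--- FIFO ---
  step 0: ref 6 -> FAULT, frames=[6,-,-] (faults so far: 1)
  step 1: ref 1 -> FAULT, frames=[6,1,-] (faults so far: 2)
  step 2: ref 1 -> HIT, frames=[6,1,-] (faults so far: 2)
  step 3: ref 1 -> HIT, frames=[6,1,-] (faults so far: 2)
  step 4: ref 6 -> HIT, frames=[6,1,-] (faults so far: 2)
  step 5: ref 6 -> HIT, frames=[6,1,-] (faults so far: 2)
  step 6: ref 2 -> FAULT, frames=[6,1,2] (faults so far: 3)
  step 7: ref 3 -> FAULT, evict 6, frames=[3,1,2] (faults so far: 4)
  step 8: ref 6 -> FAULT, evict 1, frames=[3,6,2] (faults so far: 5)
  step 9: ref 2 -> HIT, frames=[3,6,2] (faults so far: 5)
  step 10: ref 5 -> FAULT, evict 2, frames=[3,6,5] (faults so far: 6)
  step 11: ref 1 -> FAULT, evict 3, frames=[1,6,5] (faults so far: 7)
  step 12: ref 2 -> FAULT, evict 6, frames=[1,2,5] (faults so far: 8)
  FIFO total faults: 8
--- LRU ---
  step 0: ref 6 -> FAULT, frames=[6,-,-] (faults so far: 1)
  step 1: ref 1 -> FAULT, frames=[6,1,-] (faults so far: 2)
  step 2: ref 1 -> HIT, frames=[6,1,-] (faults so far: 2)
  step 3: ref 1 -> HIT, frames=[6,1,-] (faults so far: 2)
  step 4: ref 6 -> HIT, frames=[6,1,-] (faults so far: 2)
  step 5: ref 6 -> HIT, frames=[6,1,-] (faults so far: 2)
  step 6: ref 2 -> FAULT, frames=[6,1,2] (faults so far: 3)
  step 7: ref 3 -> FAULT, evict 1, frames=[6,3,2] (faults so far: 4)
  step 8: ref 6 -> HIT, frames=[6,3,2] (faults so far: 4)
  step 9: ref 2 -> HIT, frames=[6,3,2] (faults so far: 4)
  step 10: ref 5 -> FAULT, evict 3, frames=[6,5,2] (faults so far: 5)
  step 11: ref 1 -> FAULT, evict 6, frames=[1,5,2] (faults so far: 6)
  step 12: ref 2 -> HIT, frames=[1,5,2] (faults so far: 6)
  LRU total faults: 6
--- Optimal ---
  step 0: ref 6 -> FAULT, frames=[6,-,-] (faults so far: 1)
  step 1: ref 1 -> FAULT, frames=[6,1,-] (faults so far: 2)
  step 2: ref 1 -> HIT, frames=[6,1,-] (faults so far: 2)
  step 3: ref 1 -> HIT, frames=[6,1,-] (faults so far: 2)
  step 4: ref 6 -> HIT, frames=[6,1,-] (faults so far: 2)
  step 5: ref 6 -> HIT, frames=[6,1,-] (faults so far: 2)
  step 6: ref 2 -> FAULT, frames=[6,1,2] (faults so far: 3)
  step 7: ref 3 -> FAULT, evict 1, frames=[6,3,2] (faults so far: 4)
  step 8: ref 6 -> HIT, frames=[6,3,2] (faults so far: 4)
  step 9: ref 2 -> HIT, frames=[6,3,2] (faults so far: 4)
  step 10: ref 5 -> FAULT, evict 3, frames=[6,5,2] (faults so far: 5)
  step 11: ref 1 -> FAULT, evict 5, frames=[6,1,2] (faults so far: 6)
  step 12: ref 2 -> HIT, frames=[6,1,2] (faults so far: 6)
  Optimal total faults: 6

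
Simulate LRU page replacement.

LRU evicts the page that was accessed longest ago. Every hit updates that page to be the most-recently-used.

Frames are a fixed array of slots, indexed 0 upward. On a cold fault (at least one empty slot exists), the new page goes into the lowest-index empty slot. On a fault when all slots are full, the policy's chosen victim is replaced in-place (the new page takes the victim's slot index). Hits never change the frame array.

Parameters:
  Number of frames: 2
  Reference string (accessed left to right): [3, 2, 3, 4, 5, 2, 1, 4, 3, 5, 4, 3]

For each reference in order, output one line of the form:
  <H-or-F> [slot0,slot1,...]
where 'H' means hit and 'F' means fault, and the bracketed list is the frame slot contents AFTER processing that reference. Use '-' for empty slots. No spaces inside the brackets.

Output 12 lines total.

F [3,-]
F [3,2]
H [3,2]
F [3,4]
F [5,4]
F [5,2]
F [1,2]
F [1,4]
F [3,4]
F [3,5]
F [4,5]
F [4,3]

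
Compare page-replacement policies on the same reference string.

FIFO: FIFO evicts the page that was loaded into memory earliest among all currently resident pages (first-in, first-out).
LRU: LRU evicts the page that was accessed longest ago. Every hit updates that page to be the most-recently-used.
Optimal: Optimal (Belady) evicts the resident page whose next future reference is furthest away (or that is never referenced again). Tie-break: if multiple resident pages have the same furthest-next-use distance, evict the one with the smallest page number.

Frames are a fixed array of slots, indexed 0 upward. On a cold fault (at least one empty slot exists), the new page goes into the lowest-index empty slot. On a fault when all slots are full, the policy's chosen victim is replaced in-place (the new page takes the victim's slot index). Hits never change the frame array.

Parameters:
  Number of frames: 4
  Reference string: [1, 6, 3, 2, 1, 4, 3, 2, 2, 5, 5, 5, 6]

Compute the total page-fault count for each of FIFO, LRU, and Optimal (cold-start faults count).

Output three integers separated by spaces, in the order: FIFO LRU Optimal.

Answer: 7 7 6

Derivation:
--- FIFO ---
  step 0: ref 1 -> FAULT, frames=[1,-,-,-] (faults so far: 1)
  step 1: ref 6 -> FAULT, frames=[1,6,-,-] (faults so far: 2)
  step 2: ref 3 -> FAULT, frames=[1,6,3,-] (faults so far: 3)
  step 3: ref 2 -> FAULT, frames=[1,6,3,2] (faults so far: 4)
  step 4: ref 1 -> HIT, frames=[1,6,3,2] (faults so far: 4)
  step 5: ref 4 -> FAULT, evict 1, frames=[4,6,3,2] (faults so far: 5)
  step 6: ref 3 -> HIT, frames=[4,6,3,2] (faults so far: 5)
  step 7: ref 2 -> HIT, frames=[4,6,3,2] (faults so far: 5)
  step 8: ref 2 -> HIT, frames=[4,6,3,2] (faults so far: 5)
  step 9: ref 5 -> FAULT, evict 6, frames=[4,5,3,2] (faults so far: 6)
  step 10: ref 5 -> HIT, frames=[4,5,3,2] (faults so far: 6)
  step 11: ref 5 -> HIT, frames=[4,5,3,2] (faults so far: 6)
  step 12: ref 6 -> FAULT, evict 3, frames=[4,5,6,2] (faults so far: 7)
  FIFO total faults: 7
--- LRU ---
  step 0: ref 1 -> FAULT, frames=[1,-,-,-] (faults so far: 1)
  step 1: ref 6 -> FAULT, frames=[1,6,-,-] (faults so far: 2)
  step 2: ref 3 -> FAULT, frames=[1,6,3,-] (faults so far: 3)
  step 3: ref 2 -> FAULT, frames=[1,6,3,2] (faults so far: 4)
  step 4: ref 1 -> HIT, frames=[1,6,3,2] (faults so far: 4)
  step 5: ref 4 -> FAULT, evict 6, frames=[1,4,3,2] (faults so far: 5)
  step 6: ref 3 -> HIT, frames=[1,4,3,2] (faults so far: 5)
  step 7: ref 2 -> HIT, frames=[1,4,3,2] (faults so far: 5)
  step 8: ref 2 -> HIT, frames=[1,4,3,2] (faults so far: 5)
  step 9: ref 5 -> FAULT, evict 1, frames=[5,4,3,2] (faults so far: 6)
  step 10: ref 5 -> HIT, frames=[5,4,3,2] (faults so far: 6)
  step 11: ref 5 -> HIT, frames=[5,4,3,2] (faults so far: 6)
  step 12: ref 6 -> FAULT, evict 4, frames=[5,6,3,2] (faults so far: 7)
  LRU total faults: 7
--- Optimal ---
  step 0: ref 1 -> FAULT, frames=[1,-,-,-] (faults so far: 1)
  step 1: ref 6 -> FAULT, frames=[1,6,-,-] (faults so far: 2)
  step 2: ref 3 -> FAULT, frames=[1,6,3,-] (faults so far: 3)
  step 3: ref 2 -> FAULT, frames=[1,6,3,2] (faults so far: 4)
  step 4: ref 1 -> HIT, frames=[1,6,3,2] (faults so far: 4)
  step 5: ref 4 -> FAULT, evict 1, frames=[4,6,3,2] (faults so far: 5)
  step 6: ref 3 -> HIT, frames=[4,6,3,2] (faults so far: 5)
  step 7: ref 2 -> HIT, frames=[4,6,3,2] (faults so far: 5)
  step 8: ref 2 -> HIT, frames=[4,6,3,2] (faults so far: 5)
  step 9: ref 5 -> FAULT, evict 2, frames=[4,6,3,5] (faults so far: 6)
  step 10: ref 5 -> HIT, frames=[4,6,3,5] (faults so far: 6)
  step 11: ref 5 -> HIT, frames=[4,6,3,5] (faults so far: 6)
  step 12: ref 6 -> HIT, frames=[4,6,3,5] (faults so far: 6)
  Optimal total faults: 6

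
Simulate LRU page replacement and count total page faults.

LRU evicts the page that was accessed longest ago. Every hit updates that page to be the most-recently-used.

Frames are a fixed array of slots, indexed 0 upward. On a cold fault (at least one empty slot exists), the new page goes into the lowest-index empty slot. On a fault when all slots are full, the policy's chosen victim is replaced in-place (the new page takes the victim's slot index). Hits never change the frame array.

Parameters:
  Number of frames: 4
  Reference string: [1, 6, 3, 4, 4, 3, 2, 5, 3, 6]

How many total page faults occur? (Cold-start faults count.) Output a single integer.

Step 0: ref 1 → FAULT, frames=[1,-,-,-]
Step 1: ref 6 → FAULT, frames=[1,6,-,-]
Step 2: ref 3 → FAULT, frames=[1,6,3,-]
Step 3: ref 4 → FAULT, frames=[1,6,3,4]
Step 4: ref 4 → HIT, frames=[1,6,3,4]
Step 5: ref 3 → HIT, frames=[1,6,3,4]
Step 6: ref 2 → FAULT (evict 1), frames=[2,6,3,4]
Step 7: ref 5 → FAULT (evict 6), frames=[2,5,3,4]
Step 8: ref 3 → HIT, frames=[2,5,3,4]
Step 9: ref 6 → FAULT (evict 4), frames=[2,5,3,6]
Total faults: 7

Answer: 7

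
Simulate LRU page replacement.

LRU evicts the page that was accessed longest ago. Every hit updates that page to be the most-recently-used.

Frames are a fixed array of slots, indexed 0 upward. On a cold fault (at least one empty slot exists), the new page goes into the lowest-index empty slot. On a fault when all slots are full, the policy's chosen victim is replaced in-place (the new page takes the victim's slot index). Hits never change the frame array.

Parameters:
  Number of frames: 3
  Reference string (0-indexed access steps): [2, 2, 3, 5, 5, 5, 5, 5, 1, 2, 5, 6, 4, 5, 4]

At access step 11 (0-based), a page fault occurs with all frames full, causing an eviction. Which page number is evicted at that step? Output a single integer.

Answer: 1

Derivation:
Step 0: ref 2 -> FAULT, frames=[2,-,-]
Step 1: ref 2 -> HIT, frames=[2,-,-]
Step 2: ref 3 -> FAULT, frames=[2,3,-]
Step 3: ref 5 -> FAULT, frames=[2,3,5]
Step 4: ref 5 -> HIT, frames=[2,3,5]
Step 5: ref 5 -> HIT, frames=[2,3,5]
Step 6: ref 5 -> HIT, frames=[2,3,5]
Step 7: ref 5 -> HIT, frames=[2,3,5]
Step 8: ref 1 -> FAULT, evict 2, frames=[1,3,5]
Step 9: ref 2 -> FAULT, evict 3, frames=[1,2,5]
Step 10: ref 5 -> HIT, frames=[1,2,5]
Step 11: ref 6 -> FAULT, evict 1, frames=[6,2,5]
At step 11: evicted page 1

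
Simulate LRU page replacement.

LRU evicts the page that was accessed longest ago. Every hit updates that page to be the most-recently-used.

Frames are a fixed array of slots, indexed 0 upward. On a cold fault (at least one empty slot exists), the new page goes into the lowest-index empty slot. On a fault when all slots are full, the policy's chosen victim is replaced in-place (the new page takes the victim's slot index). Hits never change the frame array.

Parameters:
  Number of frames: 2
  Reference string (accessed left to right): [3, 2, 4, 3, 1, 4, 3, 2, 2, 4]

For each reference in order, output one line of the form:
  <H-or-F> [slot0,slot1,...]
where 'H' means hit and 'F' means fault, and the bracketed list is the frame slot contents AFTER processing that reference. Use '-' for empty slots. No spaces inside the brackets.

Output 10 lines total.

F [3,-]
F [3,2]
F [4,2]
F [4,3]
F [1,3]
F [1,4]
F [3,4]
F [3,2]
H [3,2]
F [4,2]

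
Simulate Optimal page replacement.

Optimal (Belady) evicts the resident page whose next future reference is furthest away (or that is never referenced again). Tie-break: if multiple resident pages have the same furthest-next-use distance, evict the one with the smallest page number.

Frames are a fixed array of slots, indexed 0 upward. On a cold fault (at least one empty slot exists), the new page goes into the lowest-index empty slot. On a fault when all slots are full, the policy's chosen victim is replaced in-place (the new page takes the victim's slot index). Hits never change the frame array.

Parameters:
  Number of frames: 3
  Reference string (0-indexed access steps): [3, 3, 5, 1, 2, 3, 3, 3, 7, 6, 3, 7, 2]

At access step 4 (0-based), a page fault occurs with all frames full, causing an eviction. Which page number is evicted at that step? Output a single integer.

Answer: 1

Derivation:
Step 0: ref 3 -> FAULT, frames=[3,-,-]
Step 1: ref 3 -> HIT, frames=[3,-,-]
Step 2: ref 5 -> FAULT, frames=[3,5,-]
Step 3: ref 1 -> FAULT, frames=[3,5,1]
Step 4: ref 2 -> FAULT, evict 1, frames=[3,5,2]
At step 4: evicted page 1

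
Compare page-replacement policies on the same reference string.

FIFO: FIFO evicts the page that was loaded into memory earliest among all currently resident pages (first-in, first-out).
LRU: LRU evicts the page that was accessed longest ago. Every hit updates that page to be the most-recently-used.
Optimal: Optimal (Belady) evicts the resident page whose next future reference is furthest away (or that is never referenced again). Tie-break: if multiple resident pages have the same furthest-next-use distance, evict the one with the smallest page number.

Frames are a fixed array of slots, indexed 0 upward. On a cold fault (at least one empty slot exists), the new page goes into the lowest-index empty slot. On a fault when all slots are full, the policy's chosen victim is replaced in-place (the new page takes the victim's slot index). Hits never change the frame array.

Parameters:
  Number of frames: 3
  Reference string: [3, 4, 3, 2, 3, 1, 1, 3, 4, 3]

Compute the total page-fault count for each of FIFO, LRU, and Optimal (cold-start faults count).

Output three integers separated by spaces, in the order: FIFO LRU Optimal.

--- FIFO ---
  step 0: ref 3 -> FAULT, frames=[3,-,-] (faults so far: 1)
  step 1: ref 4 -> FAULT, frames=[3,4,-] (faults so far: 2)
  step 2: ref 3 -> HIT, frames=[3,4,-] (faults so far: 2)
  step 3: ref 2 -> FAULT, frames=[3,4,2] (faults so far: 3)
  step 4: ref 3 -> HIT, frames=[3,4,2] (faults so far: 3)
  step 5: ref 1 -> FAULT, evict 3, frames=[1,4,2] (faults so far: 4)
  step 6: ref 1 -> HIT, frames=[1,4,2] (faults so far: 4)
  step 7: ref 3 -> FAULT, evict 4, frames=[1,3,2] (faults so far: 5)
  step 8: ref 4 -> FAULT, evict 2, frames=[1,3,4] (faults so far: 6)
  step 9: ref 3 -> HIT, frames=[1,3,4] (faults so far: 6)
  FIFO total faults: 6
--- LRU ---
  step 0: ref 3 -> FAULT, frames=[3,-,-] (faults so far: 1)
  step 1: ref 4 -> FAULT, frames=[3,4,-] (faults so far: 2)
  step 2: ref 3 -> HIT, frames=[3,4,-] (faults so far: 2)
  step 3: ref 2 -> FAULT, frames=[3,4,2] (faults so far: 3)
  step 4: ref 3 -> HIT, frames=[3,4,2] (faults so far: 3)
  step 5: ref 1 -> FAULT, evict 4, frames=[3,1,2] (faults so far: 4)
  step 6: ref 1 -> HIT, frames=[3,1,2] (faults so far: 4)
  step 7: ref 3 -> HIT, frames=[3,1,2] (faults so far: 4)
  step 8: ref 4 -> FAULT, evict 2, frames=[3,1,4] (faults so far: 5)
  step 9: ref 3 -> HIT, frames=[3,1,4] (faults so far: 5)
  LRU total faults: 5
--- Optimal ---
  step 0: ref 3 -> FAULT, frames=[3,-,-] (faults so far: 1)
  step 1: ref 4 -> FAULT, frames=[3,4,-] (faults so far: 2)
  step 2: ref 3 -> HIT, frames=[3,4,-] (faults so far: 2)
  step 3: ref 2 -> FAULT, frames=[3,4,2] (faults so far: 3)
  step 4: ref 3 -> HIT, frames=[3,4,2] (faults so far: 3)
  step 5: ref 1 -> FAULT, evict 2, frames=[3,4,1] (faults so far: 4)
  step 6: ref 1 -> HIT, frames=[3,4,1] (faults so far: 4)
  step 7: ref 3 -> HIT, frames=[3,4,1] (faults so far: 4)
  step 8: ref 4 -> HIT, frames=[3,4,1] (faults so far: 4)
  step 9: ref 3 -> HIT, frames=[3,4,1] (faults so far: 4)
  Optimal total faults: 4

Answer: 6 5 4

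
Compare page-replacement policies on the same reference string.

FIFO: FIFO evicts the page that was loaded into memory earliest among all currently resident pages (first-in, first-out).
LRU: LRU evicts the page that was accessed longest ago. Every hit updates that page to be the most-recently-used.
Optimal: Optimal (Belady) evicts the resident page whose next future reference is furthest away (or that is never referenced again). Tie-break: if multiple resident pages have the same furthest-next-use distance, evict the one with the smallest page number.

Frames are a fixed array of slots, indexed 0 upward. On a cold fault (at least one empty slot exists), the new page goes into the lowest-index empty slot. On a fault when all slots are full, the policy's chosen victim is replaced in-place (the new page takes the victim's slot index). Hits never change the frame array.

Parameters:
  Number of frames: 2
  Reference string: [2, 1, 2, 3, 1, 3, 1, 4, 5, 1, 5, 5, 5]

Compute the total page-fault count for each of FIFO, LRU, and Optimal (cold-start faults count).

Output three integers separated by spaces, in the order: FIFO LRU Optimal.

--- FIFO ---
  step 0: ref 2 -> FAULT, frames=[2,-] (faults so far: 1)
  step 1: ref 1 -> FAULT, frames=[2,1] (faults so far: 2)
  step 2: ref 2 -> HIT, frames=[2,1] (faults so far: 2)
  step 3: ref 3 -> FAULT, evict 2, frames=[3,1] (faults so far: 3)
  step 4: ref 1 -> HIT, frames=[3,1] (faults so far: 3)
  step 5: ref 3 -> HIT, frames=[3,1] (faults so far: 3)
  step 6: ref 1 -> HIT, frames=[3,1] (faults so far: 3)
  step 7: ref 4 -> FAULT, evict 1, frames=[3,4] (faults so far: 4)
  step 8: ref 5 -> FAULT, evict 3, frames=[5,4] (faults so far: 5)
  step 9: ref 1 -> FAULT, evict 4, frames=[5,1] (faults so far: 6)
  step 10: ref 5 -> HIT, frames=[5,1] (faults so far: 6)
  step 11: ref 5 -> HIT, frames=[5,1] (faults so far: 6)
  step 12: ref 5 -> HIT, frames=[5,1] (faults so far: 6)
  FIFO total faults: 6
--- LRU ---
  step 0: ref 2 -> FAULT, frames=[2,-] (faults so far: 1)
  step 1: ref 1 -> FAULT, frames=[2,1] (faults so far: 2)
  step 2: ref 2 -> HIT, frames=[2,1] (faults so far: 2)
  step 3: ref 3 -> FAULT, evict 1, frames=[2,3] (faults so far: 3)
  step 4: ref 1 -> FAULT, evict 2, frames=[1,3] (faults so far: 4)
  step 5: ref 3 -> HIT, frames=[1,3] (faults so far: 4)
  step 6: ref 1 -> HIT, frames=[1,3] (faults so far: 4)
  step 7: ref 4 -> FAULT, evict 3, frames=[1,4] (faults so far: 5)
  step 8: ref 5 -> FAULT, evict 1, frames=[5,4] (faults so far: 6)
  step 9: ref 1 -> FAULT, evict 4, frames=[5,1] (faults so far: 7)
  step 10: ref 5 -> HIT, frames=[5,1] (faults so far: 7)
  step 11: ref 5 -> HIT, frames=[5,1] (faults so far: 7)
  step 12: ref 5 -> HIT, frames=[5,1] (faults so far: 7)
  LRU total faults: 7
--- Optimal ---
  step 0: ref 2 -> FAULT, frames=[2,-] (faults so far: 1)
  step 1: ref 1 -> FAULT, frames=[2,1] (faults so far: 2)
  step 2: ref 2 -> HIT, frames=[2,1] (faults so far: 2)
  step 3: ref 3 -> FAULT, evict 2, frames=[3,1] (faults so far: 3)
  step 4: ref 1 -> HIT, frames=[3,1] (faults so far: 3)
  step 5: ref 3 -> HIT, frames=[3,1] (faults so far: 3)
  step 6: ref 1 -> HIT, frames=[3,1] (faults so far: 3)
  step 7: ref 4 -> FAULT, evict 3, frames=[4,1] (faults so far: 4)
  step 8: ref 5 -> FAULT, evict 4, frames=[5,1] (faults so far: 5)
  step 9: ref 1 -> HIT, frames=[5,1] (faults so far: 5)
  step 10: ref 5 -> HIT, frames=[5,1] (faults so far: 5)
  step 11: ref 5 -> HIT, frames=[5,1] (faults so far: 5)
  step 12: ref 5 -> HIT, frames=[5,1] (faults so far: 5)
  Optimal total faults: 5

Answer: 6 7 5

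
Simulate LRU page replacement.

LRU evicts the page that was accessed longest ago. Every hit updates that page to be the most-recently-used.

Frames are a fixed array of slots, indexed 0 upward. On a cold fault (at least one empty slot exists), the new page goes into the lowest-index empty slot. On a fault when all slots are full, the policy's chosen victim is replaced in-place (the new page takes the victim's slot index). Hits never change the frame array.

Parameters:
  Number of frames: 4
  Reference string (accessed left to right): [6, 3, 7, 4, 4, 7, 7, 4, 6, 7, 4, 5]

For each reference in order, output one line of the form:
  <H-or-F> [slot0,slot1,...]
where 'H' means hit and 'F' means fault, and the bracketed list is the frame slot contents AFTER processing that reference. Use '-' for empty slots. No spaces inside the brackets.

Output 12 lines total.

F [6,-,-,-]
F [6,3,-,-]
F [6,3,7,-]
F [6,3,7,4]
H [6,3,7,4]
H [6,3,7,4]
H [6,3,7,4]
H [6,3,7,4]
H [6,3,7,4]
H [6,3,7,4]
H [6,3,7,4]
F [6,5,7,4]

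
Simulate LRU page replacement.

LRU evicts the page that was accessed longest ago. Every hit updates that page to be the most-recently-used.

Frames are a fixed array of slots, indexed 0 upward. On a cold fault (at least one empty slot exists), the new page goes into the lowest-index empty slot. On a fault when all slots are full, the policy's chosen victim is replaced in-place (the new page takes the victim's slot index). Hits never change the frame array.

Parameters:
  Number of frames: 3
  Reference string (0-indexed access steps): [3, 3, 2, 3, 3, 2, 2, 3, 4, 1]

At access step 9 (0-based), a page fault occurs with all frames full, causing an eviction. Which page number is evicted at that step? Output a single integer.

Step 0: ref 3 -> FAULT, frames=[3,-,-]
Step 1: ref 3 -> HIT, frames=[3,-,-]
Step 2: ref 2 -> FAULT, frames=[3,2,-]
Step 3: ref 3 -> HIT, frames=[3,2,-]
Step 4: ref 3 -> HIT, frames=[3,2,-]
Step 5: ref 2 -> HIT, frames=[3,2,-]
Step 6: ref 2 -> HIT, frames=[3,2,-]
Step 7: ref 3 -> HIT, frames=[3,2,-]
Step 8: ref 4 -> FAULT, frames=[3,2,4]
Step 9: ref 1 -> FAULT, evict 2, frames=[3,1,4]
At step 9: evicted page 2

Answer: 2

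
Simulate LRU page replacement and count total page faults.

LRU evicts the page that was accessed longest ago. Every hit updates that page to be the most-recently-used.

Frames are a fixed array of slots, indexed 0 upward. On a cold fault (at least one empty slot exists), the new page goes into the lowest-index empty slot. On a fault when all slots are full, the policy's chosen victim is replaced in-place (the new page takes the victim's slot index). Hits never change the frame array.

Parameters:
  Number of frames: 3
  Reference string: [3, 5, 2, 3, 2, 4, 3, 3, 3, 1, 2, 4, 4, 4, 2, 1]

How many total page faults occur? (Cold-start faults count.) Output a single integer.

Answer: 7

Derivation:
Step 0: ref 3 → FAULT, frames=[3,-,-]
Step 1: ref 5 → FAULT, frames=[3,5,-]
Step 2: ref 2 → FAULT, frames=[3,5,2]
Step 3: ref 3 → HIT, frames=[3,5,2]
Step 4: ref 2 → HIT, frames=[3,5,2]
Step 5: ref 4 → FAULT (evict 5), frames=[3,4,2]
Step 6: ref 3 → HIT, frames=[3,4,2]
Step 7: ref 3 → HIT, frames=[3,4,2]
Step 8: ref 3 → HIT, frames=[3,4,2]
Step 9: ref 1 → FAULT (evict 2), frames=[3,4,1]
Step 10: ref 2 → FAULT (evict 4), frames=[3,2,1]
Step 11: ref 4 → FAULT (evict 3), frames=[4,2,1]
Step 12: ref 4 → HIT, frames=[4,2,1]
Step 13: ref 4 → HIT, frames=[4,2,1]
Step 14: ref 2 → HIT, frames=[4,2,1]
Step 15: ref 1 → HIT, frames=[4,2,1]
Total faults: 7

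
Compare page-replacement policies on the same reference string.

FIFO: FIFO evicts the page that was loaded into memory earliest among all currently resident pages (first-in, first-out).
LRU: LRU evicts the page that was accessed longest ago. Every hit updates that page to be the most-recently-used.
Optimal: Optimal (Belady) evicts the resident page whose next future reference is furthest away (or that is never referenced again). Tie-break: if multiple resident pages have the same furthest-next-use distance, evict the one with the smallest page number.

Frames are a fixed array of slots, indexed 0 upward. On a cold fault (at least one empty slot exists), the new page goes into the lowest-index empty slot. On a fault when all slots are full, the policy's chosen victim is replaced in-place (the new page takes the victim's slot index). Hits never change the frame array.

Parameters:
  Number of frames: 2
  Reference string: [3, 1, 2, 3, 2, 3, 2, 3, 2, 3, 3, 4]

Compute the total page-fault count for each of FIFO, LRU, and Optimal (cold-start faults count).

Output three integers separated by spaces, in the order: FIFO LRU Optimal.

Answer: 5 5 4

Derivation:
--- FIFO ---
  step 0: ref 3 -> FAULT, frames=[3,-] (faults so far: 1)
  step 1: ref 1 -> FAULT, frames=[3,1] (faults so far: 2)
  step 2: ref 2 -> FAULT, evict 3, frames=[2,1] (faults so far: 3)
  step 3: ref 3 -> FAULT, evict 1, frames=[2,3] (faults so far: 4)
  step 4: ref 2 -> HIT, frames=[2,3] (faults so far: 4)
  step 5: ref 3 -> HIT, frames=[2,3] (faults so far: 4)
  step 6: ref 2 -> HIT, frames=[2,3] (faults so far: 4)
  step 7: ref 3 -> HIT, frames=[2,3] (faults so far: 4)
  step 8: ref 2 -> HIT, frames=[2,3] (faults so far: 4)
  step 9: ref 3 -> HIT, frames=[2,3] (faults so far: 4)
  step 10: ref 3 -> HIT, frames=[2,3] (faults so far: 4)
  step 11: ref 4 -> FAULT, evict 2, frames=[4,3] (faults so far: 5)
  FIFO total faults: 5
--- LRU ---
  step 0: ref 3 -> FAULT, frames=[3,-] (faults so far: 1)
  step 1: ref 1 -> FAULT, frames=[3,1] (faults so far: 2)
  step 2: ref 2 -> FAULT, evict 3, frames=[2,1] (faults so far: 3)
  step 3: ref 3 -> FAULT, evict 1, frames=[2,3] (faults so far: 4)
  step 4: ref 2 -> HIT, frames=[2,3] (faults so far: 4)
  step 5: ref 3 -> HIT, frames=[2,3] (faults so far: 4)
  step 6: ref 2 -> HIT, frames=[2,3] (faults so far: 4)
  step 7: ref 3 -> HIT, frames=[2,3] (faults so far: 4)
  step 8: ref 2 -> HIT, frames=[2,3] (faults so far: 4)
  step 9: ref 3 -> HIT, frames=[2,3] (faults so far: 4)
  step 10: ref 3 -> HIT, frames=[2,3] (faults so far: 4)
  step 11: ref 4 -> FAULT, evict 2, frames=[4,3] (faults so far: 5)
  LRU total faults: 5
--- Optimal ---
  step 0: ref 3 -> FAULT, frames=[3,-] (faults so far: 1)
  step 1: ref 1 -> FAULT, frames=[3,1] (faults so far: 2)
  step 2: ref 2 -> FAULT, evict 1, frames=[3,2] (faults so far: 3)
  step 3: ref 3 -> HIT, frames=[3,2] (faults so far: 3)
  step 4: ref 2 -> HIT, frames=[3,2] (faults so far: 3)
  step 5: ref 3 -> HIT, frames=[3,2] (faults so far: 3)
  step 6: ref 2 -> HIT, frames=[3,2] (faults so far: 3)
  step 7: ref 3 -> HIT, frames=[3,2] (faults so far: 3)
  step 8: ref 2 -> HIT, frames=[3,2] (faults so far: 3)
  step 9: ref 3 -> HIT, frames=[3,2] (faults so far: 3)
  step 10: ref 3 -> HIT, frames=[3,2] (faults so far: 3)
  step 11: ref 4 -> FAULT, evict 2, frames=[3,4] (faults so far: 4)
  Optimal total faults: 4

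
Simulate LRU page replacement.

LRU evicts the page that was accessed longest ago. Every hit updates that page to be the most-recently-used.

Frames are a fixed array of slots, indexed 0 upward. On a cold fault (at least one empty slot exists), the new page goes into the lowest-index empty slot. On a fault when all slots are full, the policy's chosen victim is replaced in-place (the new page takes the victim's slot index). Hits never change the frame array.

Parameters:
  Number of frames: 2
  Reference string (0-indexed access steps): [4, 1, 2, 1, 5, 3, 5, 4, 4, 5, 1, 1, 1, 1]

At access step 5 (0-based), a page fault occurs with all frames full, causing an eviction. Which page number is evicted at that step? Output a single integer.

Step 0: ref 4 -> FAULT, frames=[4,-]
Step 1: ref 1 -> FAULT, frames=[4,1]
Step 2: ref 2 -> FAULT, evict 4, frames=[2,1]
Step 3: ref 1 -> HIT, frames=[2,1]
Step 4: ref 5 -> FAULT, evict 2, frames=[5,1]
Step 5: ref 3 -> FAULT, evict 1, frames=[5,3]
At step 5: evicted page 1

Answer: 1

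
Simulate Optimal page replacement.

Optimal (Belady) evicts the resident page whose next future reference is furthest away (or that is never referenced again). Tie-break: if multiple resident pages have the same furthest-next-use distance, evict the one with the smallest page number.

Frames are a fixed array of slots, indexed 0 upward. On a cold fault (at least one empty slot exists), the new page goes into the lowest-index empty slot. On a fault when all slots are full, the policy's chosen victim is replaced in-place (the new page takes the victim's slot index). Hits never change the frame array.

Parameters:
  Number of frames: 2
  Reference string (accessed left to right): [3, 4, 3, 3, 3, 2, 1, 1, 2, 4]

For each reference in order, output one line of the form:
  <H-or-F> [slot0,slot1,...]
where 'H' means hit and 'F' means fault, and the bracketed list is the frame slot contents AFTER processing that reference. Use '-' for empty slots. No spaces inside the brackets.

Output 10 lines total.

F [3,-]
F [3,4]
H [3,4]
H [3,4]
H [3,4]
F [2,4]
F [2,1]
H [2,1]
H [2,1]
F [2,4]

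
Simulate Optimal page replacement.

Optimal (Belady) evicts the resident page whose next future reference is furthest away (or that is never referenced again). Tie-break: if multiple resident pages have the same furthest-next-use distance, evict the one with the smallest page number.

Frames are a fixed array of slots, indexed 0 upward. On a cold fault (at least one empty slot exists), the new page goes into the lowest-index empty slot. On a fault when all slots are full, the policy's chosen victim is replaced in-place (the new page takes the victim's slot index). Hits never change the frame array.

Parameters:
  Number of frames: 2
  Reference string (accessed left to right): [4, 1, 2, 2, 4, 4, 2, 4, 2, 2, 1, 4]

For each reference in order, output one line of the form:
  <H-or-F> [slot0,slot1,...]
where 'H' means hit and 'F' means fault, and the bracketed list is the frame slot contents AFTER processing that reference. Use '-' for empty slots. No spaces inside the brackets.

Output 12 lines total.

F [4,-]
F [4,1]
F [4,2]
H [4,2]
H [4,2]
H [4,2]
H [4,2]
H [4,2]
H [4,2]
H [4,2]
F [4,1]
H [4,1]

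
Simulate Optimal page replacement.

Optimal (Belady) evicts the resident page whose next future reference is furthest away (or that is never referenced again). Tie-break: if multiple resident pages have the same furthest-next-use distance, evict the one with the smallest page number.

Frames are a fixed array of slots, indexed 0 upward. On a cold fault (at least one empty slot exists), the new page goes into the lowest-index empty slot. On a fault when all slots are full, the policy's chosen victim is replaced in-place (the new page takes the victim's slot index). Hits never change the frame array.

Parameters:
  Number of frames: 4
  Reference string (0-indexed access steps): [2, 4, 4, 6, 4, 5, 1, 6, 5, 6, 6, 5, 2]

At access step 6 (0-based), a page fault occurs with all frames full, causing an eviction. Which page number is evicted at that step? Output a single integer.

Step 0: ref 2 -> FAULT, frames=[2,-,-,-]
Step 1: ref 4 -> FAULT, frames=[2,4,-,-]
Step 2: ref 4 -> HIT, frames=[2,4,-,-]
Step 3: ref 6 -> FAULT, frames=[2,4,6,-]
Step 4: ref 4 -> HIT, frames=[2,4,6,-]
Step 5: ref 5 -> FAULT, frames=[2,4,6,5]
Step 6: ref 1 -> FAULT, evict 4, frames=[2,1,6,5]
At step 6: evicted page 4

Answer: 4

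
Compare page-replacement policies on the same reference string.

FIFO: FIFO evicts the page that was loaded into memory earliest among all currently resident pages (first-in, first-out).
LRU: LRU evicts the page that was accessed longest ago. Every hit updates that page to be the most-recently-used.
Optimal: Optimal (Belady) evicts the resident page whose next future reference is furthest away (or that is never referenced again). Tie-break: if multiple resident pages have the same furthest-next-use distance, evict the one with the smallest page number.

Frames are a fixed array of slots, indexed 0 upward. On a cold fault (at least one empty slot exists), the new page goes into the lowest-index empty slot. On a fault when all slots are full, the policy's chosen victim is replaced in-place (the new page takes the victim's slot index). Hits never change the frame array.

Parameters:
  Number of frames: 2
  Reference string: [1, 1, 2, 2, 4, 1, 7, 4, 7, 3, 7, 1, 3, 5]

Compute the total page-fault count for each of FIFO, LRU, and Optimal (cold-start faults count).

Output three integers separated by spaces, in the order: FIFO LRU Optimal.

Answer: 11 10 7

Derivation:
--- FIFO ---
  step 0: ref 1 -> FAULT, frames=[1,-] (faults so far: 1)
  step 1: ref 1 -> HIT, frames=[1,-] (faults so far: 1)
  step 2: ref 2 -> FAULT, frames=[1,2] (faults so far: 2)
  step 3: ref 2 -> HIT, frames=[1,2] (faults so far: 2)
  step 4: ref 4 -> FAULT, evict 1, frames=[4,2] (faults so far: 3)
  step 5: ref 1 -> FAULT, evict 2, frames=[4,1] (faults so far: 4)
  step 6: ref 7 -> FAULT, evict 4, frames=[7,1] (faults so far: 5)
  step 7: ref 4 -> FAULT, evict 1, frames=[7,4] (faults so far: 6)
  step 8: ref 7 -> HIT, frames=[7,4] (faults so far: 6)
  step 9: ref 3 -> FAULT, evict 7, frames=[3,4] (faults so far: 7)
  step 10: ref 7 -> FAULT, evict 4, frames=[3,7] (faults so far: 8)
  step 11: ref 1 -> FAULT, evict 3, frames=[1,7] (faults so far: 9)
  step 12: ref 3 -> FAULT, evict 7, frames=[1,3] (faults so far: 10)
  step 13: ref 5 -> FAULT, evict 1, frames=[5,3] (faults so far: 11)
  FIFO total faults: 11
--- LRU ---
  step 0: ref 1 -> FAULT, frames=[1,-] (faults so far: 1)
  step 1: ref 1 -> HIT, frames=[1,-] (faults so far: 1)
  step 2: ref 2 -> FAULT, frames=[1,2] (faults so far: 2)
  step 3: ref 2 -> HIT, frames=[1,2] (faults so far: 2)
  step 4: ref 4 -> FAULT, evict 1, frames=[4,2] (faults so far: 3)
  step 5: ref 1 -> FAULT, evict 2, frames=[4,1] (faults so far: 4)
  step 6: ref 7 -> FAULT, evict 4, frames=[7,1] (faults so far: 5)
  step 7: ref 4 -> FAULT, evict 1, frames=[7,4] (faults so far: 6)
  step 8: ref 7 -> HIT, frames=[7,4] (faults so far: 6)
  step 9: ref 3 -> FAULT, evict 4, frames=[7,3] (faults so far: 7)
  step 10: ref 7 -> HIT, frames=[7,3] (faults so far: 7)
  step 11: ref 1 -> FAULT, evict 3, frames=[7,1] (faults so far: 8)
  step 12: ref 3 -> FAULT, evict 7, frames=[3,1] (faults so far: 9)
  step 13: ref 5 -> FAULT, evict 1, frames=[3,5] (faults so far: 10)
  LRU total faults: 10
--- Optimal ---
  step 0: ref 1 -> FAULT, frames=[1,-] (faults so far: 1)
  step 1: ref 1 -> HIT, frames=[1,-] (faults so far: 1)
  step 2: ref 2 -> FAULT, frames=[1,2] (faults so far: 2)
  step 3: ref 2 -> HIT, frames=[1,2] (faults so far: 2)
  step 4: ref 4 -> FAULT, evict 2, frames=[1,4] (faults so far: 3)
  step 5: ref 1 -> HIT, frames=[1,4] (faults so far: 3)
  step 6: ref 7 -> FAULT, evict 1, frames=[7,4] (faults so far: 4)
  step 7: ref 4 -> HIT, frames=[7,4] (faults so far: 4)
  step 8: ref 7 -> HIT, frames=[7,4] (faults so far: 4)
  step 9: ref 3 -> FAULT, evict 4, frames=[7,3] (faults so far: 5)
  step 10: ref 7 -> HIT, frames=[7,3] (faults so far: 5)
  step 11: ref 1 -> FAULT, evict 7, frames=[1,3] (faults so far: 6)
  step 12: ref 3 -> HIT, frames=[1,3] (faults so far: 6)
  step 13: ref 5 -> FAULT, evict 1, frames=[5,3] (faults so far: 7)
  Optimal total faults: 7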